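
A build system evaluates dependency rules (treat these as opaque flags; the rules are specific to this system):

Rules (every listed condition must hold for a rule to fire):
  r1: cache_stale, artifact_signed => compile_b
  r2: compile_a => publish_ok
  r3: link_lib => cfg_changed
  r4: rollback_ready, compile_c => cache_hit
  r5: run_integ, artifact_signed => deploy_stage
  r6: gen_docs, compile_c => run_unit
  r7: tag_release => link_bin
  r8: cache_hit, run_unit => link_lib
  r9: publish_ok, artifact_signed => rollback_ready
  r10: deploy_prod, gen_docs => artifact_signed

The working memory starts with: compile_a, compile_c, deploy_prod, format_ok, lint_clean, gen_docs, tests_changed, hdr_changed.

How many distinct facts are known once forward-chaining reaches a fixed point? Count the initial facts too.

15

Round 1 fires r2, r6, r10, giving publish_ok, run_unit, artifact_signed.
Round 2 fires r9, giving rollback_ready.
Round 3 fires r4, giving cache_hit.
Round 4 fires r8, giving link_lib.
Round 5 fires r3, giving cfg_changed.
Closure: {artifact_signed, cache_hit, cfg_changed, compile_a, compile_c, deploy_prod, format_ok, gen_docs, hdr_changed, link_lib, lint_clean, publish_ok, rollback_ready, run_unit, tests_changed} — 15 facts.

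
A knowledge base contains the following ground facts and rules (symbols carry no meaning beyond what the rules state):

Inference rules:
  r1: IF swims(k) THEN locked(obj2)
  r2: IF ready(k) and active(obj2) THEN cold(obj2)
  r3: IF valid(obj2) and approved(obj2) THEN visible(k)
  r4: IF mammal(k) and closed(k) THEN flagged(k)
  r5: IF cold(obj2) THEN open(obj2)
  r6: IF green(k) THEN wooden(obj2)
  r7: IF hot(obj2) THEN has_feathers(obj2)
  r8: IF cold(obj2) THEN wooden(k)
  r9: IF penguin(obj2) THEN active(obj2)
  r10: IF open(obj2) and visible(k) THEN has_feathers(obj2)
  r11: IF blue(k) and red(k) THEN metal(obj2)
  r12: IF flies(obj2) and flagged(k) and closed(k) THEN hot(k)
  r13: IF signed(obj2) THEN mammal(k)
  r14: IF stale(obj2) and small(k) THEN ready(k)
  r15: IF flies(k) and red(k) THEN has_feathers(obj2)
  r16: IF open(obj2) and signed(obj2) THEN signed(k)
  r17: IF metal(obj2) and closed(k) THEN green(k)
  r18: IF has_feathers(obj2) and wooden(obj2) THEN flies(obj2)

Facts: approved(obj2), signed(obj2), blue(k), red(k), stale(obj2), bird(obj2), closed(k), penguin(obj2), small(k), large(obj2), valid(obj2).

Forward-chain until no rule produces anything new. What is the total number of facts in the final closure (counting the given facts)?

26

Round 1 — r3, r9, r11, r13, r14, derive visible(k), active(obj2), metal(obj2), mammal(k), ready(k).
Round 2 — r2, r4, r17, derive cold(obj2), flagged(k), green(k).
Round 3 — r5, r6, r8, derive open(obj2), wooden(obj2), wooden(k).
Round 4 — r10, r16, derive has_feathers(obj2), signed(k).
Round 5 — r18, derive flies(obj2).
Round 6 — r12, derive hot(k).
Closure: {active(obj2), approved(obj2), bird(obj2), blue(k), closed(k), cold(obj2), flagged(k), flies(obj2), green(k), has_feathers(obj2), hot(k), large(obj2), mammal(k), metal(obj2), open(obj2), penguin(obj2), ready(k), red(k), signed(k), signed(obj2), small(k), stale(obj2), valid(obj2), visible(k), wooden(k), wooden(obj2)} — 26 facts.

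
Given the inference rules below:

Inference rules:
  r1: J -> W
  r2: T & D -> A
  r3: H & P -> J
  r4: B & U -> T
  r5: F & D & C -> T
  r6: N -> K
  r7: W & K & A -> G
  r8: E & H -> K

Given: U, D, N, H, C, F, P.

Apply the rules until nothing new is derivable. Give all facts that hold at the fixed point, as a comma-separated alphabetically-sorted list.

A, C, D, F, G, H, J, K, N, P, T, U, W

Round 1: r3 [H & P -> J]; r5 [F & D & C -> T]; r6 [N -> K]. Adds J, T, K.
Round 2: r1 [J -> W]; r2 [T & D -> A]. Adds W, A.
Round 3: r7 [W & K & A -> G]. Adds G.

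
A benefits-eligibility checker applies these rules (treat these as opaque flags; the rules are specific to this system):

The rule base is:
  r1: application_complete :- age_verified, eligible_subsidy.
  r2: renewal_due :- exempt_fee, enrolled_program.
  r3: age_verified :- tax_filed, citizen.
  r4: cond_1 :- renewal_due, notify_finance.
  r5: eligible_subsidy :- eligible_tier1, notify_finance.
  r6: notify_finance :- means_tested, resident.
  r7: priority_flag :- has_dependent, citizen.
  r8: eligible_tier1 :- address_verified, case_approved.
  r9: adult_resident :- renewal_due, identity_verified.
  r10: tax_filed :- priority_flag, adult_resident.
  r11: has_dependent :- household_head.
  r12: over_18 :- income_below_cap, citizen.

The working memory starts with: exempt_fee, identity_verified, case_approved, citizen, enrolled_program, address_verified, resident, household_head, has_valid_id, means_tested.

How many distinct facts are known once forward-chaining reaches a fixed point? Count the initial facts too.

[1] r2 [renewal_due :- exempt_fee, enrolled_program.]; r6 [notify_finance :- means_tested, resident.]; r8 [eligible_tier1 :- address_verified, case_approved.]; r11 [has_dependent :- household_head.]. ⇒ new: renewal_due, notify_finance, eligible_tier1, has_dependent.
[2] r4 [cond_1 :- renewal_due, notify_finance.]; r5 [eligible_subsidy :- eligible_tier1, notify_finance.]; r7 [priority_flag :- has_dependent, citizen.]; r9 [adult_resident :- renewal_due, identity_verified.]. ⇒ new: cond_1, eligible_subsidy, priority_flag, adult_resident.
[3] r10 [tax_filed :- priority_flag, adult_resident.]. ⇒ new: tax_filed.
[4] r3 [age_verified :- tax_filed, citizen.]. ⇒ new: age_verified.
[5] r1 [application_complete :- age_verified, eligible_subsidy.]. ⇒ new: application_complete.
Closure: {address_verified, adult_resident, age_verified, application_complete, case_approved, citizen, cond_1, eligible_subsidy, eligible_tier1, enrolled_program, exempt_fee, has_dependent, has_valid_id, household_head, identity_verified, means_tested, notify_finance, priority_flag, renewal_due, resident, tax_filed} — 21 facts.

21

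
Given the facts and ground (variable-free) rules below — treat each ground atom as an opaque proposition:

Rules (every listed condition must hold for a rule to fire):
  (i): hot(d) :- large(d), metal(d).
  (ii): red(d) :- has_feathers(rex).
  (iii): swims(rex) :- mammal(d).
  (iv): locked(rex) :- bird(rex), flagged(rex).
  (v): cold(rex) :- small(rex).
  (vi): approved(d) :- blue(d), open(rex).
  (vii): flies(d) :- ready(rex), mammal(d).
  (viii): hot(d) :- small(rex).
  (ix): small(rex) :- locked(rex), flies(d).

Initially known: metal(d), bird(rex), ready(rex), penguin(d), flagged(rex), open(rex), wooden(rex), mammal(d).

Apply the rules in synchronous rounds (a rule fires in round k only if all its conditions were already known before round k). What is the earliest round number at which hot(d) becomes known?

3

Round 1 — (iii), (iv), (vii), derive swims(rex), locked(rex), flies(d).
Round 2 — (ix), derive small(rex).
Round 3 — (v), (viii), derive cold(rex), hot(d).
hot(d) first appears in round 3.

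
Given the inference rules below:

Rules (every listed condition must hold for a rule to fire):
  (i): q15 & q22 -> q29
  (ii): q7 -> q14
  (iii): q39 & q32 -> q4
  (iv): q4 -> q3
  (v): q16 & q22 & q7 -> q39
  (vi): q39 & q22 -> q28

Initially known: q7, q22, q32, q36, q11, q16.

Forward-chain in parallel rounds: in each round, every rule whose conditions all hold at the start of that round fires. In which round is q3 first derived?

3

Round 1: (ii) [q7 -> q14]; (v) [q16 & q22 & q7 -> q39]. Adds q14, q39.
Round 2: (iii) [q39 & q32 -> q4]; (vi) [q39 & q22 -> q28]. Adds q4, q28.
Round 3: (iv) [q4 -> q3]. Adds q3.
q3 first appears in round 3.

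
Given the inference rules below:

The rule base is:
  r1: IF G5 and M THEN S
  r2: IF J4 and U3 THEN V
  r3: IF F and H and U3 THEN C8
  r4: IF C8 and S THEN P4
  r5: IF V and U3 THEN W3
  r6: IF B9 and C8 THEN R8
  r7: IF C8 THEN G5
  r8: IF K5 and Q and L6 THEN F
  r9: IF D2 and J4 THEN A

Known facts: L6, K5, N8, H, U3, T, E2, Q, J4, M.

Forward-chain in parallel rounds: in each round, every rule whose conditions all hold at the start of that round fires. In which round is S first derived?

[1] r2 [IF J4 and U3 THEN V]; r8 [IF K5 and Q and L6 THEN F]. ⇒ new: V, F.
[2] r3 [IF F and H and U3 THEN C8]; r5 [IF V and U3 THEN W3]. ⇒ new: C8, W3.
[3] r7 [IF C8 THEN G5]. ⇒ new: G5.
[4] r1 [IF G5 and M THEN S]. ⇒ new: S.
S first appears in round 4.

4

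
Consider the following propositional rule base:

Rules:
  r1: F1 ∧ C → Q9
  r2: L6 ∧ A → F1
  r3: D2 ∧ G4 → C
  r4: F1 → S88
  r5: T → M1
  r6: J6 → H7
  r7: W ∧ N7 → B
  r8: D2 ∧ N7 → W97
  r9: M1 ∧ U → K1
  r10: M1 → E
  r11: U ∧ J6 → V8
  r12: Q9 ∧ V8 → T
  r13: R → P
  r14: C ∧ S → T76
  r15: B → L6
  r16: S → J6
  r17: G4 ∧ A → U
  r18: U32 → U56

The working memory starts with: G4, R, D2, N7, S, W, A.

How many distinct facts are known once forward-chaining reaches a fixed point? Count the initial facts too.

Round 1: r3 [D2 ∧ G4 → C]; r7 [W ∧ N7 → B]; r8 [D2 ∧ N7 → W97]; r13 [R → P]; r16 [S → J6]; r17 [G4 ∧ A → U]. New: C, B, W97, P, J6, U.
Round 2: r6 [J6 → H7]; r11 [U ∧ J6 → V8]; r14 [C ∧ S → T76]; r15 [B → L6]. New: H7, V8, T76, L6.
Round 3: r2 [L6 ∧ A → F1]. New: F1.
Round 4: r1 [F1 ∧ C → Q9]; r4 [F1 → S88]. New: Q9, S88.
Round 5: r12 [Q9 ∧ V8 → T]. New: T.
Round 6: r5 [T → M1]. New: M1.
Round 7: r9 [M1 ∧ U → K1]; r10 [M1 → E]. New: K1, E.
Closure: {A, B, C, D2, E, F1, G4, H7, J6, K1, L6, M1, N7, P, Q9, R, S, S88, T, T76, U, V8, W, W97} — 24 facts.

24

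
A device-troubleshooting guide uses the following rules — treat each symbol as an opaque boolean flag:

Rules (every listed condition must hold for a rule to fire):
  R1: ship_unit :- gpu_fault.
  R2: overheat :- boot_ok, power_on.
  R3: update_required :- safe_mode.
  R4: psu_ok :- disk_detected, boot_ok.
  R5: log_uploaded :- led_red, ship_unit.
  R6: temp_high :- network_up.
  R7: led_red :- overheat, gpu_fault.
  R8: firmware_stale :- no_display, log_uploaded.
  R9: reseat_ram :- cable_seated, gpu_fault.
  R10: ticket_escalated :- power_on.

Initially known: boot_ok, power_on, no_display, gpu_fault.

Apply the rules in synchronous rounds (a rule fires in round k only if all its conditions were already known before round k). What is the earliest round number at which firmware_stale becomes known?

4

Round 1: R1 [ship_unit :- gpu_fault.]; R2 [overheat :- boot_ok, power_on.]; R10 [ticket_escalated :- power_on.]. Adds ship_unit, overheat, ticket_escalated.
Round 2: R7 [led_red :- overheat, gpu_fault.]. Adds led_red.
Round 3: R5 [log_uploaded :- led_red, ship_unit.]. Adds log_uploaded.
Round 4: R8 [firmware_stale :- no_display, log_uploaded.]. Adds firmware_stale.
firmware_stale first appears in round 4.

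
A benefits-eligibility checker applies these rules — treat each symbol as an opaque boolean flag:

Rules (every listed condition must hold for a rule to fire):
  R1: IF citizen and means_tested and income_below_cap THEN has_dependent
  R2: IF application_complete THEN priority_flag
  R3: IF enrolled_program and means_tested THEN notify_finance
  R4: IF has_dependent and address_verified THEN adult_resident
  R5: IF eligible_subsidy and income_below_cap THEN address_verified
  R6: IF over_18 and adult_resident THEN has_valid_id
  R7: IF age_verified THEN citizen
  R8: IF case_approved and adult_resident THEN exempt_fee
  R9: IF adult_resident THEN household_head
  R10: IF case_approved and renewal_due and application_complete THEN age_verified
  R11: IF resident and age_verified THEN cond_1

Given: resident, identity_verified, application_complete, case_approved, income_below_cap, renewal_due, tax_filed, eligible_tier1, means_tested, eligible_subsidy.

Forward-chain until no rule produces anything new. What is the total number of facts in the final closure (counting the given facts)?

19

Round 1 fires R2, R5, R10, giving priority_flag, address_verified, age_verified.
Round 2 fires R7, R11, giving citizen, cond_1.
Round 3 fires R1, giving has_dependent.
Round 4 fires R4, giving adult_resident.
Round 5 fires R8, R9, giving exempt_fee, household_head.
Closure: {address_verified, adult_resident, age_verified, application_complete, case_approved, citizen, cond_1, eligible_subsidy, eligible_tier1, exempt_fee, has_dependent, household_head, identity_verified, income_below_cap, means_tested, priority_flag, renewal_due, resident, tax_filed} — 19 facts.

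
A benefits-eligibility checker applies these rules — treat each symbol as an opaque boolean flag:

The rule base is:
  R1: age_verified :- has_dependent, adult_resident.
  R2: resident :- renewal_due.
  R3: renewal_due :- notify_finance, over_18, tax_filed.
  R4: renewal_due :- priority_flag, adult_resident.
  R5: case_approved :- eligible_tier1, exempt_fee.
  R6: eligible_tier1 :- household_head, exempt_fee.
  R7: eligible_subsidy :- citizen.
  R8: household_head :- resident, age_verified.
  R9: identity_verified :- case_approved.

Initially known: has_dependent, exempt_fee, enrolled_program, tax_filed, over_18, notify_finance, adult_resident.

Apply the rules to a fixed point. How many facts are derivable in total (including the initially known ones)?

Round 1 — R1, R3, derive age_verified, renewal_due.
Round 2 — R2, derive resident.
Round 3 — R8, derive household_head.
Round 4 — R6, derive eligible_tier1.
Round 5 — R5, derive case_approved.
Round 6 — R9, derive identity_verified.
Closure: {adult_resident, age_verified, case_approved, eligible_tier1, enrolled_program, exempt_fee, has_dependent, household_head, identity_verified, notify_finance, over_18, renewal_due, resident, tax_filed} — 14 facts.

14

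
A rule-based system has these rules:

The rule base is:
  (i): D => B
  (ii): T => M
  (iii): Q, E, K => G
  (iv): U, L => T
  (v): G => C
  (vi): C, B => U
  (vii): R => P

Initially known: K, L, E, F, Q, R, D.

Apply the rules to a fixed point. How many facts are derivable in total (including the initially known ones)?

Round 1 — (i), (iii), (vii), derive B, G, P.
Round 2 — (v), derive C.
Round 3 — (vi), derive U.
Round 4 — (iv), derive T.
Round 5 — (ii), derive M.
Closure: {B, C, D, E, F, G, K, L, M, P, Q, R, T, U} — 14 facts.

14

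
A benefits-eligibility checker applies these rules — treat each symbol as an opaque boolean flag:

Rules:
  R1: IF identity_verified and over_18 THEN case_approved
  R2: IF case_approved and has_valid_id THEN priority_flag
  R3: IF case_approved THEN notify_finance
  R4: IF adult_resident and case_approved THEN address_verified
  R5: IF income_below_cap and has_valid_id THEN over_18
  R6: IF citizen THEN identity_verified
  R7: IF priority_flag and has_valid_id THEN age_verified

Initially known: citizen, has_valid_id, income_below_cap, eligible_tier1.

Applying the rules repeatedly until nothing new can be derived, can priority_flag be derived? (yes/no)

yes

Round 1: R5 [IF income_below_cap and has_valid_id THEN over_18]; R6 [IF citizen THEN identity_verified]. Adds over_18, identity_verified.
Round 2: R1 [IF identity_verified and over_18 THEN case_approved]. Adds case_approved.
Round 3: R2 [IF case_approved and has_valid_id THEN priority_flag]; R3 [IF case_approved THEN notify_finance]. Adds priority_flag, notify_finance.
Round 4: R7 [IF priority_flag and has_valid_id THEN age_verified]. Adds age_verified.
priority_flag appears in round 3, so it is derivable.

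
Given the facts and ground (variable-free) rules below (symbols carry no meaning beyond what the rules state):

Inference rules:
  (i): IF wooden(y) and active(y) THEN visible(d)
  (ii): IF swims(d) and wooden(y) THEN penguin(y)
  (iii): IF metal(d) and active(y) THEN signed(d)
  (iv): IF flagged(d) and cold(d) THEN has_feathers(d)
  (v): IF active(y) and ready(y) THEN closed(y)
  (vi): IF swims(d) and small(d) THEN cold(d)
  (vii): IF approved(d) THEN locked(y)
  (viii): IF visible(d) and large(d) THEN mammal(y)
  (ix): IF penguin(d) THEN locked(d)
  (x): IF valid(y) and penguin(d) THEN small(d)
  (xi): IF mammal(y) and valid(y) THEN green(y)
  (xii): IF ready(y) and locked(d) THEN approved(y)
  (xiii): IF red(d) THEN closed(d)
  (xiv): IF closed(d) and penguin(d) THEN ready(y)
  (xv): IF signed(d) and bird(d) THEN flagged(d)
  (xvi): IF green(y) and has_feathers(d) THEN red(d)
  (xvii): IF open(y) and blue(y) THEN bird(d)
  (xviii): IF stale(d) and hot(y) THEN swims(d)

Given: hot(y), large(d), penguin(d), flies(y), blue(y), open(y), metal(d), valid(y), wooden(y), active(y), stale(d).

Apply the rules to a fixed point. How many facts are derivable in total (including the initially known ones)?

[1] (i) [IF wooden(y) and active(y) THEN visible(d)]; (iii) [IF metal(d) and active(y) THEN signed(d)]; (ix) [IF penguin(d) THEN locked(d)]; (x) [IF valid(y) and penguin(d) THEN small(d)]; (xvii) [IF open(y) and blue(y) THEN bird(d)]; (xviii) [IF stale(d) and hot(y) THEN swims(d)]. ⇒ new: visible(d), signed(d), locked(d), small(d), bird(d), swims(d).
[2] (ii) [IF swims(d) and wooden(y) THEN penguin(y)]; (vi) [IF swims(d) and small(d) THEN cold(d)]; (viii) [IF visible(d) and large(d) THEN mammal(y)]; (xv) [IF signed(d) and bird(d) THEN flagged(d)]. ⇒ new: penguin(y), cold(d), mammal(y), flagged(d).
[3] (iv) [IF flagged(d) and cold(d) THEN has_feathers(d)]; (xi) [IF mammal(y) and valid(y) THEN green(y)]. ⇒ new: has_feathers(d), green(y).
[4] (xvi) [IF green(y) and has_feathers(d) THEN red(d)]. ⇒ new: red(d).
[5] (xiii) [IF red(d) THEN closed(d)]. ⇒ new: closed(d).
[6] (xiv) [IF closed(d) and penguin(d) THEN ready(y)]. ⇒ new: ready(y).
[7] (v) [IF active(y) and ready(y) THEN closed(y)]; (xii) [IF ready(y) and locked(d) THEN approved(y)]. ⇒ new: closed(y), approved(y).
Closure: {active(y), approved(y), bird(d), blue(y), closed(d), closed(y), cold(d), flagged(d), flies(y), green(y), has_feathers(d), hot(y), large(d), locked(d), mammal(y), metal(d), open(y), penguin(d), penguin(y), ready(y), red(d), signed(d), small(d), stale(d), swims(d), valid(y), visible(d), wooden(y)} — 28 facts.

28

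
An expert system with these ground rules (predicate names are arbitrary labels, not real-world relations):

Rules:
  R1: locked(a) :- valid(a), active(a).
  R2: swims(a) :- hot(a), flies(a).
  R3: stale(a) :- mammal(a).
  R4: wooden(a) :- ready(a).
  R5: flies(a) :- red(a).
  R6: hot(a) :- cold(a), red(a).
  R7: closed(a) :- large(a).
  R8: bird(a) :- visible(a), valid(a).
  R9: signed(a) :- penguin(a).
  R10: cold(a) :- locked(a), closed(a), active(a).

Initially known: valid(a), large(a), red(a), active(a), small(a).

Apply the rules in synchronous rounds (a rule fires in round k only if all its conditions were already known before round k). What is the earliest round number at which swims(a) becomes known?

4

Round 1: R1 [locked(a) :- valid(a), active(a).]; R5 [flies(a) :- red(a).]; R7 [closed(a) :- large(a).]. Adds locked(a), flies(a), closed(a).
Round 2: R10 [cold(a) :- locked(a), closed(a), active(a).]. Adds cold(a).
Round 3: R6 [hot(a) :- cold(a), red(a).]. Adds hot(a).
Round 4: R2 [swims(a) :- hot(a), flies(a).]. Adds swims(a).
swims(a) first appears in round 4.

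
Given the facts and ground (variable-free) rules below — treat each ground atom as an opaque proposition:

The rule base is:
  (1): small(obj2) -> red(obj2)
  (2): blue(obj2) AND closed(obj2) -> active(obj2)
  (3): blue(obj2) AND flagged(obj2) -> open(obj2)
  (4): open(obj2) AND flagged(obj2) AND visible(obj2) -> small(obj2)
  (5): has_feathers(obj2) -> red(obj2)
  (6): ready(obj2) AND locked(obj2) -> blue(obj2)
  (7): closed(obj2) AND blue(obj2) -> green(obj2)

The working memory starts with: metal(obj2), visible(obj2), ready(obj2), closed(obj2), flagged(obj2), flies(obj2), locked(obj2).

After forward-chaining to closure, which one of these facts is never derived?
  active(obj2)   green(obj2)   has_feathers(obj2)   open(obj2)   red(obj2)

has_feathers(obj2)

Round 1 — (6), derive blue(obj2).
Round 2 — (2), (3), (7), derive active(obj2), open(obj2), green(obj2).
Round 3 — (4), derive small(obj2).
Round 4 — (1), derive red(obj2).
Derived: open(obj2) (round 2), green(obj2) (round 2), red(obj2) (round 4), active(obj2) (round 2). has_feathers(obj2) never appears in any round.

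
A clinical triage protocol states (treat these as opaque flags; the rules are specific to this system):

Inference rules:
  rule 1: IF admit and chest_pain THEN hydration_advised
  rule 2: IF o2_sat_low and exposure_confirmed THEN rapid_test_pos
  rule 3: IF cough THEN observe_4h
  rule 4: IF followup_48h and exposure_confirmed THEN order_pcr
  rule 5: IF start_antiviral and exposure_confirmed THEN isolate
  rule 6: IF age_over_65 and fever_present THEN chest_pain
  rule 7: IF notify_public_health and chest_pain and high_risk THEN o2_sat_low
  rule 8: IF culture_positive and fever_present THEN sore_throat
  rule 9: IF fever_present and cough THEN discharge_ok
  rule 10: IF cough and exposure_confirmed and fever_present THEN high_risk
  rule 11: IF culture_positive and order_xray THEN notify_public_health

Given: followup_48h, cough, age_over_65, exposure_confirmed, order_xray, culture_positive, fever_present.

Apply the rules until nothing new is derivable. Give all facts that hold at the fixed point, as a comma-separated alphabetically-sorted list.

age_over_65, chest_pain, cough, culture_positive, discharge_ok, exposure_confirmed, fever_present, followup_48h, high_risk, notify_public_health, o2_sat_low, observe_4h, order_pcr, order_xray, rapid_test_pos, sore_throat

Round 1 fires rule 3, rule 4, rule 6, rule 8, rule 9, rule 10, rule 11, giving observe_4h, order_pcr, chest_pain, sore_throat, discharge_ok, high_risk, notify_public_health.
Round 2 fires rule 7, giving o2_sat_low.
Round 3 fires rule 2, giving rapid_test_pos.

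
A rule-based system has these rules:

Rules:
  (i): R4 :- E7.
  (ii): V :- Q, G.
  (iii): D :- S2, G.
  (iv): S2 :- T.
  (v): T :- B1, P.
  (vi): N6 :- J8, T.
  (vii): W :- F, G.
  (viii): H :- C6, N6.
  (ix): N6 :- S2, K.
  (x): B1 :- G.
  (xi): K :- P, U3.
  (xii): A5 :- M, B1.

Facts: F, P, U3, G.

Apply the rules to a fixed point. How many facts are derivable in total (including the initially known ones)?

Round 1 — (vii), (x), (xi), derive W, B1, K.
Round 2 — (v), derive T.
Round 3 — (iv), derive S2.
Round 4 — (iii), (ix), derive D, N6.
Closure: {B1, D, F, G, K, N6, P, S2, T, U3, W} — 11 facts.

11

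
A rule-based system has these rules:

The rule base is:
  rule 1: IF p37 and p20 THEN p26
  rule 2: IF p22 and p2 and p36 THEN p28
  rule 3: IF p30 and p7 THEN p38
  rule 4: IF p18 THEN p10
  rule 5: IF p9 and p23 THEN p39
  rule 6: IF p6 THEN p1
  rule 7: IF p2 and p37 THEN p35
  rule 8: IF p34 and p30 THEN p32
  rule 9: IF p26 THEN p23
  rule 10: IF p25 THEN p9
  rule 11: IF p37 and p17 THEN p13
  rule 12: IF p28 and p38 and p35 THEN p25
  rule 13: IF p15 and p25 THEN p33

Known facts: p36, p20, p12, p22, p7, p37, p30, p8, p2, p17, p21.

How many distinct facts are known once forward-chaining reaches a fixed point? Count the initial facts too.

Round 1 fires rule 1, rule 2, rule 3, rule 7, rule 11, giving p26, p28, p38, p35, p13.
Round 2 fires rule 9, rule 12, giving p23, p25.
Round 3 fires rule 10, giving p9.
Round 4 fires rule 5, giving p39.
Closure: {p12, p13, p17, p2, p20, p21, p22, p23, p25, p26, p28, p30, p35, p36, p37, p38, p39, p7, p8, p9} — 20 facts.

20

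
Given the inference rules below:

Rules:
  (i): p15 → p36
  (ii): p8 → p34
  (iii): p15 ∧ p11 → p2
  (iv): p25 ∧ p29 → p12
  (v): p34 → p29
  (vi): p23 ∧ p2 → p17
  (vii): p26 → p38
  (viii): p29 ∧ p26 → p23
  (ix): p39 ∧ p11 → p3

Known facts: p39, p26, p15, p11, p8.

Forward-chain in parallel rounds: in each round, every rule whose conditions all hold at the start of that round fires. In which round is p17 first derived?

4

Round 1: (i) [p15 → p36]; (ii) [p8 → p34]; (iii) [p15 ∧ p11 → p2]; (vii) [p26 → p38]; (ix) [p39 ∧ p11 → p3]. New: p36, p34, p2, p38, p3.
Round 2: (v) [p34 → p29]. New: p29.
Round 3: (viii) [p29 ∧ p26 → p23]. New: p23.
Round 4: (vi) [p23 ∧ p2 → p17]. New: p17.
p17 first appears in round 4.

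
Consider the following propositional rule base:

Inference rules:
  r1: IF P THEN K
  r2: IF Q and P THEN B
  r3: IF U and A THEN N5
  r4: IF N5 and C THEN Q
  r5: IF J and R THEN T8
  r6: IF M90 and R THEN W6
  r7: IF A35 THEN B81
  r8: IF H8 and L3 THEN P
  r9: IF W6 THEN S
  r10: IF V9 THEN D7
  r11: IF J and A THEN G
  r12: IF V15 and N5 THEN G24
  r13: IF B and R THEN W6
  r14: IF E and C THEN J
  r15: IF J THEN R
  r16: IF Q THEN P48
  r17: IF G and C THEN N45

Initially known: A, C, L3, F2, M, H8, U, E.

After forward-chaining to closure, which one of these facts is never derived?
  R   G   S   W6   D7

Round 1: r3 [IF U and A THEN N5]; r8 [IF H8 and L3 THEN P]; r14 [IF E and C THEN J]. New: N5, P, J.
Round 2: r1 [IF P THEN K]; r4 [IF N5 and C THEN Q]; r11 [IF J and A THEN G]; r15 [IF J THEN R]. New: K, Q, G, R.
Round 3: r2 [IF Q and P THEN B]; r5 [IF J and R THEN T8]; r16 [IF Q THEN P48]; r17 [IF G and C THEN N45]. New: B, T8, P48, N45.
Round 4: r13 [IF B and R THEN W6]. New: W6.
Round 5: r9 [IF W6 THEN S]. New: S.
Derived: G (round 2), W6 (round 4), R (round 2), S (round 5). D7 never appears in any round.

D7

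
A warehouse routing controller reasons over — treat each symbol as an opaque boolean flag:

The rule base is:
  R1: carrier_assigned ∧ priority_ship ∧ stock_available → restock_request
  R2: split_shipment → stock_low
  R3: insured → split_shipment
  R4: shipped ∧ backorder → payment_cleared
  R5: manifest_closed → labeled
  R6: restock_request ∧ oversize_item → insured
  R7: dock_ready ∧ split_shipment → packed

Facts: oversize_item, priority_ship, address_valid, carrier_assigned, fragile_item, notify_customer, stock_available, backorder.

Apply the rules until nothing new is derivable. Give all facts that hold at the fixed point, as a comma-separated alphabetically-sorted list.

address_valid, backorder, carrier_assigned, fragile_item, insured, notify_customer, oversize_item, priority_ship, restock_request, split_shipment, stock_available, stock_low

Round 1: R1 [carrier_assigned ∧ priority_ship ∧ stock_available → restock_request]. Adds restock_request.
Round 2: R6 [restock_request ∧ oversize_item → insured]. Adds insured.
Round 3: R3 [insured → split_shipment]. Adds split_shipment.
Round 4: R2 [split_shipment → stock_low]. Adds stock_low.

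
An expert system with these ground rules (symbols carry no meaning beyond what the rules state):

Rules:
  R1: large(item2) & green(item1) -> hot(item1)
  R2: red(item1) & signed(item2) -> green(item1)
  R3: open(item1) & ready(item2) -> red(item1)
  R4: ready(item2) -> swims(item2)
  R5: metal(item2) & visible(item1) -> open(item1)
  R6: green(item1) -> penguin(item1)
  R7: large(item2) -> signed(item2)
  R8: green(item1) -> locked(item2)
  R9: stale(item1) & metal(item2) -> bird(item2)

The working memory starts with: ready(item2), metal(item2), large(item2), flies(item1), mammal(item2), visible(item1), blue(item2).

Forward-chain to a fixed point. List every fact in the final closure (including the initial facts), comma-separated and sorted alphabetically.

Round 1 — R4, R5, R7, derive swims(item2), open(item1), signed(item2).
Round 2 — R3, derive red(item1).
Round 3 — R2, derive green(item1).
Round 4 — R1, R6, R8, derive hot(item1), penguin(item1), locked(item2).

blue(item2), flies(item1), green(item1), hot(item1), large(item2), locked(item2), mammal(item2), metal(item2), open(item1), penguin(item1), ready(item2), red(item1), signed(item2), swims(item2), visible(item1)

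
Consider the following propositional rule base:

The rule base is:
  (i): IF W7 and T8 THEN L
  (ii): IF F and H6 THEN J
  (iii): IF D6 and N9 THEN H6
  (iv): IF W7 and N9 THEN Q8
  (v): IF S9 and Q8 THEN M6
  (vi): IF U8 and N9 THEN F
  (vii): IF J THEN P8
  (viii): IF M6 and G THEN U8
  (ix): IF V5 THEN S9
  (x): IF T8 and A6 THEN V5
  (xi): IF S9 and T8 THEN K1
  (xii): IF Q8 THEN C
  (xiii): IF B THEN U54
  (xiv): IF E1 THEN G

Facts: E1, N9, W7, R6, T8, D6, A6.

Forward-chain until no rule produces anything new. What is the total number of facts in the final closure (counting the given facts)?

20

Round 1: (i) [IF W7 and T8 THEN L]; (iii) [IF D6 and N9 THEN H6]; (iv) [IF W7 and N9 THEN Q8]; (x) [IF T8 and A6 THEN V5]; (xiv) [IF E1 THEN G]. Adds L, H6, Q8, V5, G.
Round 2: (ix) [IF V5 THEN S9]; (xii) [IF Q8 THEN C]. Adds S9, C.
Round 3: (v) [IF S9 and Q8 THEN M6]; (xi) [IF S9 and T8 THEN K1]. Adds M6, K1.
Round 4: (viii) [IF M6 and G THEN U8]. Adds U8.
Round 5: (vi) [IF U8 and N9 THEN F]. Adds F.
Round 6: (ii) [IF F and H6 THEN J]. Adds J.
Round 7: (vii) [IF J THEN P8]. Adds P8.
Closure: {A6, C, D6, E1, F, G, H6, J, K1, L, M6, N9, P8, Q8, R6, S9, T8, U8, V5, W7} — 20 facts.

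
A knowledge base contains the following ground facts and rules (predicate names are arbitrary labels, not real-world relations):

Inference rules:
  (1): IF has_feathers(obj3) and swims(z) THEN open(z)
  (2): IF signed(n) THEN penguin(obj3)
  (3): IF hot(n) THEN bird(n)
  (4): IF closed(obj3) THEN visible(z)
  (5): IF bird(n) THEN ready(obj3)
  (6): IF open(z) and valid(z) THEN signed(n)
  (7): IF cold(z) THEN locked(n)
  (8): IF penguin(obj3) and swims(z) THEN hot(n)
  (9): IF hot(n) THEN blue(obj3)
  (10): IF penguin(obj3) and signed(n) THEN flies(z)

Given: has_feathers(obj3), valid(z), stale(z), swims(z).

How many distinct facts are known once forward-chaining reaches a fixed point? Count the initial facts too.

12

Round 1: (1) [IF has_feathers(obj3) and swims(z) THEN open(z)]. New: open(z).
Round 2: (6) [IF open(z) and valid(z) THEN signed(n)]. New: signed(n).
Round 3: (2) [IF signed(n) THEN penguin(obj3)]. New: penguin(obj3).
Round 4: (8) [IF penguin(obj3) and swims(z) THEN hot(n)]; (10) [IF penguin(obj3) and signed(n) THEN flies(z)]. New: hot(n), flies(z).
Round 5: (3) [IF hot(n) THEN bird(n)]; (9) [IF hot(n) THEN blue(obj3)]. New: bird(n), blue(obj3).
Round 6: (5) [IF bird(n) THEN ready(obj3)]. New: ready(obj3).
Closure: {bird(n), blue(obj3), flies(z), has_feathers(obj3), hot(n), open(z), penguin(obj3), ready(obj3), signed(n), stale(z), swims(z), valid(z)} — 12 facts.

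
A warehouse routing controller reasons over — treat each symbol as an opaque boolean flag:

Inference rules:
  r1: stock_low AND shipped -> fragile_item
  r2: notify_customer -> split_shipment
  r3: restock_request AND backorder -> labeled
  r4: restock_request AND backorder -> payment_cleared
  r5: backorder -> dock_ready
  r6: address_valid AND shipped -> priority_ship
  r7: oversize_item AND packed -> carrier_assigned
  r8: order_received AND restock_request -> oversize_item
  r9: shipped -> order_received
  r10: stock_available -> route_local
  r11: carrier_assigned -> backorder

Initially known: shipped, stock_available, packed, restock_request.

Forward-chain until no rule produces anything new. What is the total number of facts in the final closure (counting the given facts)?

12

Round 1 fires r9, r10, giving order_received, route_local.
Round 2 fires r8, giving oversize_item.
Round 3 fires r7, giving carrier_assigned.
Round 4 fires r11, giving backorder.
Round 5 fires r3, r4, r5, giving labeled, payment_cleared, dock_ready.
Closure: {backorder, carrier_assigned, dock_ready, labeled, order_received, oversize_item, packed, payment_cleared, restock_request, route_local, shipped, stock_available} — 12 facts.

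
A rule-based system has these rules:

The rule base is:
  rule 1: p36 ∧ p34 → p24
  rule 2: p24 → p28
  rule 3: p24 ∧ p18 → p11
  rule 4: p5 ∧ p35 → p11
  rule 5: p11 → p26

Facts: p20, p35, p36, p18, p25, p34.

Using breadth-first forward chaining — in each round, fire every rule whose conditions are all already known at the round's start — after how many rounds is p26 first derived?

3

Round 1: rule 1 [p36 ∧ p34 → p24]. Adds p24.
Round 2: rule 2 [p24 → p28]; rule 3 [p24 ∧ p18 → p11]. Adds p28, p11.
Round 3: rule 5 [p11 → p26]. Adds p26.
p26 first appears in round 3.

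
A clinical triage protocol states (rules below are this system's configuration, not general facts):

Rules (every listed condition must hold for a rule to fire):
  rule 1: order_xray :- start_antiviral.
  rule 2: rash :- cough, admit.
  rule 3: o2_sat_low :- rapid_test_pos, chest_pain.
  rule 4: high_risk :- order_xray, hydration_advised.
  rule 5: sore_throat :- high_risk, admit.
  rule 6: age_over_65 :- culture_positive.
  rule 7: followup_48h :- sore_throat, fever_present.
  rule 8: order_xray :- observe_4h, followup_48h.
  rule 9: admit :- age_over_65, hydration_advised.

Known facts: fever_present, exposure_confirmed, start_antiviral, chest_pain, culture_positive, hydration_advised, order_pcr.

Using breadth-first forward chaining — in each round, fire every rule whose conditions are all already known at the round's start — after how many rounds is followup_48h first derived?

Round 1: rule 1 [order_xray :- start_antiviral.]; rule 6 [age_over_65 :- culture_positive.]. New: order_xray, age_over_65.
Round 2: rule 4 [high_risk :- order_xray, hydration_advised.]; rule 9 [admit :- age_over_65, hydration_advised.]. New: high_risk, admit.
Round 3: rule 5 [sore_throat :- high_risk, admit.]. New: sore_throat.
Round 4: rule 7 [followup_48h :- sore_throat, fever_present.]. New: followup_48h.
followup_48h first appears in round 4.

4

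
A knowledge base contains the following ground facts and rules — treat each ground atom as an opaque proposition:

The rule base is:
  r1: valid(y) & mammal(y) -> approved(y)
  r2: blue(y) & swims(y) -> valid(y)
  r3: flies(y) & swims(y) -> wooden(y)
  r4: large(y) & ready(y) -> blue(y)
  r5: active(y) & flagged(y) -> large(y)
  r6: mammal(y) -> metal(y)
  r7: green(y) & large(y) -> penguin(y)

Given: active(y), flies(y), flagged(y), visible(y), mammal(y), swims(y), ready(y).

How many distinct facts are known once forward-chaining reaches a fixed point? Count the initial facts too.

Round 1: r3 [flies(y) & swims(y) -> wooden(y)]; r5 [active(y) & flagged(y) -> large(y)]; r6 [mammal(y) -> metal(y)]. Adds wooden(y), large(y), metal(y).
Round 2: r4 [large(y) & ready(y) -> blue(y)]. Adds blue(y).
Round 3: r2 [blue(y) & swims(y) -> valid(y)]. Adds valid(y).
Round 4: r1 [valid(y) & mammal(y) -> approved(y)]. Adds approved(y).
Closure: {active(y), approved(y), blue(y), flagged(y), flies(y), large(y), mammal(y), metal(y), ready(y), swims(y), valid(y), visible(y), wooden(y)} — 13 facts.

13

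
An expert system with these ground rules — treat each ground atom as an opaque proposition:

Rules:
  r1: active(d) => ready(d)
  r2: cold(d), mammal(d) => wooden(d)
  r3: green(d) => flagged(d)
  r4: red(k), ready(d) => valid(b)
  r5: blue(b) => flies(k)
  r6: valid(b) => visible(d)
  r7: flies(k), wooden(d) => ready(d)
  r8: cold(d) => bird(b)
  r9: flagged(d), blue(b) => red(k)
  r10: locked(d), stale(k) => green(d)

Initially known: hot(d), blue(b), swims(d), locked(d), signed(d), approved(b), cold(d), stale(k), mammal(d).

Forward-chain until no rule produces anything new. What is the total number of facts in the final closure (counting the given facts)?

18

[1] r2 [cold(d), mammal(d) => wooden(d)]; r5 [blue(b) => flies(k)]; r8 [cold(d) => bird(b)]; r10 [locked(d), stale(k) => green(d)]. ⇒ new: wooden(d), flies(k), bird(b), green(d).
[2] r3 [green(d) => flagged(d)]; r7 [flies(k), wooden(d) => ready(d)]. ⇒ new: flagged(d), ready(d).
[3] r9 [flagged(d), blue(b) => red(k)]. ⇒ new: red(k).
[4] r4 [red(k), ready(d) => valid(b)]. ⇒ new: valid(b).
[5] r6 [valid(b) => visible(d)]. ⇒ new: visible(d).
Closure: {approved(b), bird(b), blue(b), cold(d), flagged(d), flies(k), green(d), hot(d), locked(d), mammal(d), ready(d), red(k), signed(d), stale(k), swims(d), valid(b), visible(d), wooden(d)} — 18 facts.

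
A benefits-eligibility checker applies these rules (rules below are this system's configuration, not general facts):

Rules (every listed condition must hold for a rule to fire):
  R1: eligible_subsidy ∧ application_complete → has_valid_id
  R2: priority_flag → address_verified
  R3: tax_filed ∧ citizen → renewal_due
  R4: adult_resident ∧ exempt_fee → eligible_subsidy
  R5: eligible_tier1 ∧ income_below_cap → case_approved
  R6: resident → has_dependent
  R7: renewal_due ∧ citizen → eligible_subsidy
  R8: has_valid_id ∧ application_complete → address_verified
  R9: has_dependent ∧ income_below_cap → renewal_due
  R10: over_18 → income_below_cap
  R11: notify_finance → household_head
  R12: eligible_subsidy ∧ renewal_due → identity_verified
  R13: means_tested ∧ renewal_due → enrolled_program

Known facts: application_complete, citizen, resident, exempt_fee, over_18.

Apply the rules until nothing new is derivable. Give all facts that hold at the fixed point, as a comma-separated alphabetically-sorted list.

Round 1: R6 [resident → has_dependent]; R10 [over_18 → income_below_cap]. New: has_dependent, income_below_cap.
Round 2: R9 [has_dependent ∧ income_below_cap → renewal_due]. New: renewal_due.
Round 3: R7 [renewal_due ∧ citizen → eligible_subsidy]. New: eligible_subsidy.
Round 4: R1 [eligible_subsidy ∧ application_complete → has_valid_id]; R12 [eligible_subsidy ∧ renewal_due → identity_verified]. New: has_valid_id, identity_verified.
Round 5: R8 [has_valid_id ∧ application_complete → address_verified]. New: address_verified.

address_verified, application_complete, citizen, eligible_subsidy, exempt_fee, has_dependent, has_valid_id, identity_verified, income_below_cap, over_18, renewal_due, resident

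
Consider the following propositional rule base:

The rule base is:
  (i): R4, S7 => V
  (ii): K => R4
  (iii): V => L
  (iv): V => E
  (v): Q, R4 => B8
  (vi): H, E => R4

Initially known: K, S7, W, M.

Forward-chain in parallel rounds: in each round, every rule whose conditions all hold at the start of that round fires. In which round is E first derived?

[1] (ii) [K => R4]. ⇒ new: R4.
[2] (i) [R4, S7 => V]. ⇒ new: V.
[3] (iii) [V => L]; (iv) [V => E]. ⇒ new: L, E.
E first appears in round 3.

3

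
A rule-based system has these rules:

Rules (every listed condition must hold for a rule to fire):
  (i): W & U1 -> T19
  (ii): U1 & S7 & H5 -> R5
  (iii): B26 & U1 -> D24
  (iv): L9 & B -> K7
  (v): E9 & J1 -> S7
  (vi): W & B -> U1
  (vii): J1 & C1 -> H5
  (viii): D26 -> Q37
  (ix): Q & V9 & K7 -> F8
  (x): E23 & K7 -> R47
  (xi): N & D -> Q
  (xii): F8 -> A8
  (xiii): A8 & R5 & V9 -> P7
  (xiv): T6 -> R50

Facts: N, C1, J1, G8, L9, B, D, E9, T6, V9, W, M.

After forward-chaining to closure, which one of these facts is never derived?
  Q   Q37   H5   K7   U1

Q37

Round 1: (iv) [L9 & B -> K7]; (v) [E9 & J1 -> S7]; (vi) [W & B -> U1]; (vii) [J1 & C1 -> H5]; (xi) [N & D -> Q]; (xiv) [T6 -> R50]. New: K7, S7, U1, H5, Q, R50.
Round 2: (i) [W & U1 -> T19]; (ii) [U1 & S7 & H5 -> R5]; (ix) [Q & V9 & K7 -> F8]. New: T19, R5, F8.
Round 3: (xii) [F8 -> A8]. New: A8.
Round 4: (xiii) [A8 & R5 & V9 -> P7]. New: P7.
Derived: Q (round 1), U1 (round 1), H5 (round 1), K7 (round 1). Q37 never appears in any round.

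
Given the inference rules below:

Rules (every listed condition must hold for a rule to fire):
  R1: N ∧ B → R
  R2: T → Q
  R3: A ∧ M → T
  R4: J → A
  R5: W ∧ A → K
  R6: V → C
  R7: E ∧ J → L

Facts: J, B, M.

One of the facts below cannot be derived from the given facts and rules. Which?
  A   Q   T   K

Round 1: R4 [J → A]. Adds A.
Round 2: R3 [A ∧ M → T]. Adds T.
Round 3: R2 [T → Q]. Adds Q.
Derived: Q (round 3), A (round 1), T (round 2). K never appears in any round.

K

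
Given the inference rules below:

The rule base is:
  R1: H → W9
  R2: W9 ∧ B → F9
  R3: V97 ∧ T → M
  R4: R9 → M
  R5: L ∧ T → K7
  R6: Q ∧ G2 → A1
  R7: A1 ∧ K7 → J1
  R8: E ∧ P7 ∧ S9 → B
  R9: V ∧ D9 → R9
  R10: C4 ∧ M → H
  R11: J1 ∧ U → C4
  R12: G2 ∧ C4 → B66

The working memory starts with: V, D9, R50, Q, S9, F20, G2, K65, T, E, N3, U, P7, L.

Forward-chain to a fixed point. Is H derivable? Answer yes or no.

Round 1 — R5, R6, R8, R9, derive K7, A1, B, R9.
Round 2 — R4, R7, derive M, J1.
Round 3 — R11, derive C4.
Round 4 — R10, R12, derive H, B66.
Round 5 — R1, derive W9.
Round 6 — R2, derive F9.
H appears in round 4, so it is derivable.

yes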